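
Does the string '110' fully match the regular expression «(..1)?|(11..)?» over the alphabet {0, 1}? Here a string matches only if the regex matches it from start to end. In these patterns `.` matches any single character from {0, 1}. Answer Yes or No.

No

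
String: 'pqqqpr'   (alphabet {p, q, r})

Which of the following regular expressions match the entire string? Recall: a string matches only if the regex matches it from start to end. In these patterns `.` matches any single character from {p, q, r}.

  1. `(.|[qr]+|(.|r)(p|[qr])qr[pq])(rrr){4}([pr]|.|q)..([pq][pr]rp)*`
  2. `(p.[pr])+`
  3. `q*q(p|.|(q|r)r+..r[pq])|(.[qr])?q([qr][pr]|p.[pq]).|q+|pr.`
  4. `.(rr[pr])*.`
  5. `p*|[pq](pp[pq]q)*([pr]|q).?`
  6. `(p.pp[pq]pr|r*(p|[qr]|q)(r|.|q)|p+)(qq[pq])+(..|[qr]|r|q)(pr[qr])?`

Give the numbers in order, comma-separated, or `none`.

3, 6

1 → no match
2 → no match
3 → match
4 → no match
5 → no match
6 → match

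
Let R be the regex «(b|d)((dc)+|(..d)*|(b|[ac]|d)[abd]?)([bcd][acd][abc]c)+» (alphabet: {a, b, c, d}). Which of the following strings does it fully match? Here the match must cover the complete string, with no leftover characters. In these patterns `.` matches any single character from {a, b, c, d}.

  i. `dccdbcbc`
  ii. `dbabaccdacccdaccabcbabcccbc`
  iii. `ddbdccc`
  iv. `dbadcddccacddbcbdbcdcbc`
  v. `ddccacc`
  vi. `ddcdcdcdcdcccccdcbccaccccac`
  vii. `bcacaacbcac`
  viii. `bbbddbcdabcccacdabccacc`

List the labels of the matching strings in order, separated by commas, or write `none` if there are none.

i, ii, iii, iv, v, vi, vii, viii

i → match
ii → match
iii → match
iv → match
v → match
vi → match
vii → match
viii → match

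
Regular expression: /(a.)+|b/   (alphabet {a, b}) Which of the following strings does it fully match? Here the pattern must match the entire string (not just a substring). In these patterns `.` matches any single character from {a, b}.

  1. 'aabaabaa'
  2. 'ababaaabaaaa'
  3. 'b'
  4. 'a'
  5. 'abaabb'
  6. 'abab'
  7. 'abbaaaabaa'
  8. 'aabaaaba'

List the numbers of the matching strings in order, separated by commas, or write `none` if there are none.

1 → no match
2 → match
3 → match
4 → no match
5 → no match
6 → match
7 → no match
8 → no match

2, 3, 6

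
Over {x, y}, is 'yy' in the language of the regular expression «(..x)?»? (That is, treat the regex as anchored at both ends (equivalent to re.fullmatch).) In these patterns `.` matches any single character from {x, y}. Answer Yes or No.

No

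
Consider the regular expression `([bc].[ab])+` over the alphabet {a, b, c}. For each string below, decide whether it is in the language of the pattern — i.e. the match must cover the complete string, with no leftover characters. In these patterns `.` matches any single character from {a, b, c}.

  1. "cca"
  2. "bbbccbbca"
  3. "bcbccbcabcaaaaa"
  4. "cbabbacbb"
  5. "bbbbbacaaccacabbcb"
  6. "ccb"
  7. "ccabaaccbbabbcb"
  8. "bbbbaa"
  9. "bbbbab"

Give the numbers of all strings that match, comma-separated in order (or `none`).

1, 2, 4, 5, 6, 7, 8, 9

1. "cca" → match
2. "bbbccbbca" → match
3 → no match
4. "cbabbacbb" → match
5 → match
6. "ccb" → match
7 → match
8. "bbbbaa" → match
9. "bbbbab" → match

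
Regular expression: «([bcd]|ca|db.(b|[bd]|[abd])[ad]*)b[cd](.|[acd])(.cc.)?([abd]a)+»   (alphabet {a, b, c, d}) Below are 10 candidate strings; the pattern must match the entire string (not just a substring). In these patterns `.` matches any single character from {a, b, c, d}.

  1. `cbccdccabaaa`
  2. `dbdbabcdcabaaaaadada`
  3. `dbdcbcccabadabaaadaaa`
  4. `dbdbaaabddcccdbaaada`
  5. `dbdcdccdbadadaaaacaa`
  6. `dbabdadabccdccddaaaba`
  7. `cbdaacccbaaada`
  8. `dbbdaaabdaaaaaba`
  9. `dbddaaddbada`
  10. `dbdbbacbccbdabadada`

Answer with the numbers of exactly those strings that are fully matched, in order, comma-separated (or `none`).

1. `cbccdccabaaa` → match
2 → no match
3 → no match
4 → match
5 → no match
6 → match
7 → match
8 → match
9. `dbddaaddbada` → no match
10 → no match

1, 4, 6, 7, 8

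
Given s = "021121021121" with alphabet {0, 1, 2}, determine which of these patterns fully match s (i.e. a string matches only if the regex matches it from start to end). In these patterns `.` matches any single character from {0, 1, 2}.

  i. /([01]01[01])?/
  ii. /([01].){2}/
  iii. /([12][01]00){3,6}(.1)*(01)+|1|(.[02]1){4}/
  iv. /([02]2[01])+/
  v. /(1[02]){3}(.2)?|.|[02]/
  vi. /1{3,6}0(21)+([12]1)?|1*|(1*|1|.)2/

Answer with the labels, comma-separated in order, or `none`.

iii

i → no match
ii → no match
iii → match
iv → no match
v → no match
vi → no match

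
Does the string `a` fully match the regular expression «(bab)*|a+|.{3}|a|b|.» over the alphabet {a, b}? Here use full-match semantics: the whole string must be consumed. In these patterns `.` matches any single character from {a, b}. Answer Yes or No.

Yes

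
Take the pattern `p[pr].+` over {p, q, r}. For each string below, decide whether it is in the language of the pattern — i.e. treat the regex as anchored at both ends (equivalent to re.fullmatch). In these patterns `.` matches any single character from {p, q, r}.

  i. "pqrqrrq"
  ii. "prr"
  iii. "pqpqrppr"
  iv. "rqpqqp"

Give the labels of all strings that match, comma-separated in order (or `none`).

ii

i → no match
ii → match
iii → no match
iv → no match — must start with "p"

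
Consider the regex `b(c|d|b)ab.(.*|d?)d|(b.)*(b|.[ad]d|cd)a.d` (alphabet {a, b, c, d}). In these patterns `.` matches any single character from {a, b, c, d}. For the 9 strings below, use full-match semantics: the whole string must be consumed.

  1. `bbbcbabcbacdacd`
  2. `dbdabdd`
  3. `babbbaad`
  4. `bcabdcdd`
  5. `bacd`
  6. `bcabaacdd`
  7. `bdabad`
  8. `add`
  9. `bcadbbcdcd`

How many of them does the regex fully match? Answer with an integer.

1 → match
2 → no match
3 → match
4 → match
5 → match
6 → match
7 → match
8 → no match
9 → no match
Total matched: 6

6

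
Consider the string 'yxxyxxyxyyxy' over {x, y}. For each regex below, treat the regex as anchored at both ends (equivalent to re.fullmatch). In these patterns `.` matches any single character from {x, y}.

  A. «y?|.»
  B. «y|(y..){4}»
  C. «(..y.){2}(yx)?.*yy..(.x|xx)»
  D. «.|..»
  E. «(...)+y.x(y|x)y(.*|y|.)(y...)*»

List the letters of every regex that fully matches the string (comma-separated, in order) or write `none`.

A → no match
B → match
C → no match
D → no match
E → no match

B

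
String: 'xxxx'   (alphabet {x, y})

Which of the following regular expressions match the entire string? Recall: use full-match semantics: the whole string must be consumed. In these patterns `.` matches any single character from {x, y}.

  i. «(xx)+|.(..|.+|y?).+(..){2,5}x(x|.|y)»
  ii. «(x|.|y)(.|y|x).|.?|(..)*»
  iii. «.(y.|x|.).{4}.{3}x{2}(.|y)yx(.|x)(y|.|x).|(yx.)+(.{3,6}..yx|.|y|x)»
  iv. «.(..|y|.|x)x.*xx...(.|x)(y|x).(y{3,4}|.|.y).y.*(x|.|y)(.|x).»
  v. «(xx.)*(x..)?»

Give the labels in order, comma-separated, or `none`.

i, ii

i → match
ii → match
iii → no match
iv → no match
v → no match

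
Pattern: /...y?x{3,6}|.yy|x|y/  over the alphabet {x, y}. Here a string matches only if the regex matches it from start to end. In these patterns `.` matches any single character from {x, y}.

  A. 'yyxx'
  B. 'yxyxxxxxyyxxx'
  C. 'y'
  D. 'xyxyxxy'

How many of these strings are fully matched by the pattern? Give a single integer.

1

A → no match
B → no match
C → match
D → no match
Total matched: 1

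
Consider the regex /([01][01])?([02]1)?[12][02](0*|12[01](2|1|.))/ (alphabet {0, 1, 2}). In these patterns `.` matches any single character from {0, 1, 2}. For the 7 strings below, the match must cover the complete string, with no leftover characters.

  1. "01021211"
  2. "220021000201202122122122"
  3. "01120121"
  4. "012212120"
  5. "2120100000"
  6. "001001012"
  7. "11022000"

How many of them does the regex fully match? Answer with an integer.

1 → no match
2 → no match
3 → no match
4 → no match
5 → no match
6 → no match
7 → no match
Total matched: 0

0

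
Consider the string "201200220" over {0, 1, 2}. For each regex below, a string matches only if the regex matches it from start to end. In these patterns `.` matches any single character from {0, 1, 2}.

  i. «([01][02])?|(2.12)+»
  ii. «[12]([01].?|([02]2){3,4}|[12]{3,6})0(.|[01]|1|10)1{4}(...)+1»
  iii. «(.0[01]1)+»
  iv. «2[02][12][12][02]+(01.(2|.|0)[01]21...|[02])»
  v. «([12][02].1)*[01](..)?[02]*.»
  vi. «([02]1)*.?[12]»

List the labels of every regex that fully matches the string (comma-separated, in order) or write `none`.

i → no match
ii → no match — must end with "1"
iii → no match — must end with "1"
iv → match
v → no match
vi → no match

iv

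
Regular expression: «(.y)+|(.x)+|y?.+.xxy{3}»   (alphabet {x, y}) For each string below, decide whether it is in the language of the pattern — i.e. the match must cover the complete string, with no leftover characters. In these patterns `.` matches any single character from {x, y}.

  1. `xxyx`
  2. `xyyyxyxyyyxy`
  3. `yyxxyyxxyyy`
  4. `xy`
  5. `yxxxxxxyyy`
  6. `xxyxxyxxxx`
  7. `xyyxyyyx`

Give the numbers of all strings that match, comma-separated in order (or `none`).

1, 2, 3, 4, 5

1 → match
2 → match
3 → match
4 → match
5 → match
6 → no match
7 → no match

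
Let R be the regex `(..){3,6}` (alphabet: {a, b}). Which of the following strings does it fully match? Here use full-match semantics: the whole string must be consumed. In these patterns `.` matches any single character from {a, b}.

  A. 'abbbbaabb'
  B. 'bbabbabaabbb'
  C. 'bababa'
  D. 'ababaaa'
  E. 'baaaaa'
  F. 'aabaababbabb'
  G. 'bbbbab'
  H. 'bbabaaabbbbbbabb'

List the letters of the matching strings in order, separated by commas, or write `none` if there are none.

B, C, E, F, G

A. 'abbbbaabb' → no match
B. 'bbabbabaabbb' → match
C. 'bababa' → match
D. 'ababaaa' → no match
E. 'baaaaa' → match
F. 'aabaababbabb' → match
G. 'bbbbab' → match
H → no match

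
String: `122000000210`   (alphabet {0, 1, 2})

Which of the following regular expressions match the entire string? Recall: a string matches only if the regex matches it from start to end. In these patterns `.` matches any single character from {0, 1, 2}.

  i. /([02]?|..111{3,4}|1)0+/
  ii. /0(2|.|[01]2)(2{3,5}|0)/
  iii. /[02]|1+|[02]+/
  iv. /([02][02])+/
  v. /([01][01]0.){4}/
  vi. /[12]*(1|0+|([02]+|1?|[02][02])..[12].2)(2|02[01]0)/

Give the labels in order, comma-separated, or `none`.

vi

i → no match
ii → no match — must start with `0`
iii → no match
iv → no match
v → no match
vi → match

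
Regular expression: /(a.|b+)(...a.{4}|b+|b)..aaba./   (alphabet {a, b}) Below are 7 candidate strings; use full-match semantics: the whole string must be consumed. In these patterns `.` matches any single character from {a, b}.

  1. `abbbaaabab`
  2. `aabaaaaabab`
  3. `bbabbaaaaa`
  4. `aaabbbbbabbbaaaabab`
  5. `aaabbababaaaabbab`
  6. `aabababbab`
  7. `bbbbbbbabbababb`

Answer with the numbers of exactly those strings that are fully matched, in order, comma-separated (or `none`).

1 → match
2 → no match
3 → no match
4 → no match
5 → no match
6 → no match
7 → no match

1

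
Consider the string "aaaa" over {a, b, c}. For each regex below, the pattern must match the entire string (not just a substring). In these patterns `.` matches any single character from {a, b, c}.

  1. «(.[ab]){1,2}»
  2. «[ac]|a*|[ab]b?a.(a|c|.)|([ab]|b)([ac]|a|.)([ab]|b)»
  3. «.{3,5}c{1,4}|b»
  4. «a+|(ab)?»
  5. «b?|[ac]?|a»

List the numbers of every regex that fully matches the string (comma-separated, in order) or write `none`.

1, 2, 4

1 → match
2 → match
3 → no match
4 → match
5 → no match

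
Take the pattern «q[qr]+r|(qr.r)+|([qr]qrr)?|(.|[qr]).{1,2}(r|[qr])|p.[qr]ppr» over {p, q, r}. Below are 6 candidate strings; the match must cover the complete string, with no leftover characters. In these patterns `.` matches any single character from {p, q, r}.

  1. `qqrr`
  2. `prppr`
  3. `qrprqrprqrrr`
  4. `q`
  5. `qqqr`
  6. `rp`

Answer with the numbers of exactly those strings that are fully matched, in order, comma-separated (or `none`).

1. `qqrr` → match
2. `prppr` → no match
3. `qrprqrprqrrr` → match
4. `q` → no match
5. `qqqr` → match
6. `rp` → no match

1, 3, 5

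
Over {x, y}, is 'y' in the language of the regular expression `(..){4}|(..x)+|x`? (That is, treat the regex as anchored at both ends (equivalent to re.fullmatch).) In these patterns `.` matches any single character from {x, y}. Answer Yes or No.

No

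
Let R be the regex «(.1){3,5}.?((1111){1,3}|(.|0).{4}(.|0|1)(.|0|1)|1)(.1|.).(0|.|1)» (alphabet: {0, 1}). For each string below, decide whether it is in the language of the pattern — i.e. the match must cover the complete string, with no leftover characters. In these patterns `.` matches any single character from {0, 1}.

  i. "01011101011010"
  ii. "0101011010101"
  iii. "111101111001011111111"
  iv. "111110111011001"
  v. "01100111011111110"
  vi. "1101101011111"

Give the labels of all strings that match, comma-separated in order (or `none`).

i

i → match
ii → no match
iii → no match
iv → no match
v → no match
vi → no match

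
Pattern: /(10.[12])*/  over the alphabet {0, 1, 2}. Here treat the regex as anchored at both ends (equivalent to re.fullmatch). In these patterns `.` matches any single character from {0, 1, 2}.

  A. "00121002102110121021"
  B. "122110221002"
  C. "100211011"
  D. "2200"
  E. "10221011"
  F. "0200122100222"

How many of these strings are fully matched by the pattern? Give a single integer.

A → no match
B → no match
C → no match
D → no match
E → match
F → no match
Total matched: 1

1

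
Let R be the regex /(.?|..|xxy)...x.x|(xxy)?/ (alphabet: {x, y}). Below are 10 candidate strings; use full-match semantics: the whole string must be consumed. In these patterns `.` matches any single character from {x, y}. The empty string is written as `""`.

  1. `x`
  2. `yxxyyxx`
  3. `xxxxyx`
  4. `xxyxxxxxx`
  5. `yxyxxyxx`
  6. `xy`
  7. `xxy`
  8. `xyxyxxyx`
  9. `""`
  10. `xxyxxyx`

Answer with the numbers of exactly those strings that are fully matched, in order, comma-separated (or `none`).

3, 4, 7, 8, 9, 10

1 → no match
2 → no match
3 → match
4 → match
5 → no match
6 → no match
7 → match
8 → match
9 → match
10 → match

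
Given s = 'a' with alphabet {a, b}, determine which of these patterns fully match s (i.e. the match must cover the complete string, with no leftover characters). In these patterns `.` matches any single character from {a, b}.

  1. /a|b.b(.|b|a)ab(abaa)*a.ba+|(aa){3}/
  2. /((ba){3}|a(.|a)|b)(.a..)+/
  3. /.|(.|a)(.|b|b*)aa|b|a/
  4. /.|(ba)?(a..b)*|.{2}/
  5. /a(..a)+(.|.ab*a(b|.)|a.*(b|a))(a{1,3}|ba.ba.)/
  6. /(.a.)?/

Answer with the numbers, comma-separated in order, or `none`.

1, 3, 4

1 → match
2 → no match
3 → match
4 → match
5 → no match
6 → no match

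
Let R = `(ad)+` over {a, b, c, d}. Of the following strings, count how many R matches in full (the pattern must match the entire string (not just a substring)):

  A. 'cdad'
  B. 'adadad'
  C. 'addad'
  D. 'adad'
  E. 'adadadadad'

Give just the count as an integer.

A → no match — must start with 'ad'
B → match
C → no match
D → match
E → match
Total matched: 3

3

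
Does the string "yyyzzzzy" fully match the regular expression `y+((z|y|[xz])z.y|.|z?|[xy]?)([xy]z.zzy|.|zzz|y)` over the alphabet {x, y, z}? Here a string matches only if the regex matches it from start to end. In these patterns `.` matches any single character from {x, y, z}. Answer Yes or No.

Yes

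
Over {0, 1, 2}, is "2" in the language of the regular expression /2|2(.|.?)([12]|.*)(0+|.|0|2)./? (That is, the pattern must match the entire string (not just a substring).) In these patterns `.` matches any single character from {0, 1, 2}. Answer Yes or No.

Yes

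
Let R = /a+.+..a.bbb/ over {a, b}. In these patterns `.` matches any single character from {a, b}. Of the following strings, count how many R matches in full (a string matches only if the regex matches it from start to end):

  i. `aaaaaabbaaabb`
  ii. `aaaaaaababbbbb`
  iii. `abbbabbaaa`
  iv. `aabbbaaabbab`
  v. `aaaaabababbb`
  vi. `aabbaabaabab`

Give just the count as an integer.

i → no match — must end with `bbb`
ii → no match
iii. `abbbabbaaa` → no match — must end with `bbb`
iv. `aabbbaaabbab` → no match — must end with `bbb`
v. `aaaaabababbb` → no match
vi. `aabbaabaabab` → no match — must end with `bbb`
Total matched: 0

0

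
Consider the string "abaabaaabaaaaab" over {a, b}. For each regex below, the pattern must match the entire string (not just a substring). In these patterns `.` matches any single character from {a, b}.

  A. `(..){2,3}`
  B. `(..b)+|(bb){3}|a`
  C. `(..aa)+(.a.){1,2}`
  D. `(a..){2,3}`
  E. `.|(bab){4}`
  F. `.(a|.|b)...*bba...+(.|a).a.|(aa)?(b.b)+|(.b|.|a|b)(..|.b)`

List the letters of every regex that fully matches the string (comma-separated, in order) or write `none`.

A → no match
B → no match
C → match
D → no match
E → no match
F → no match

C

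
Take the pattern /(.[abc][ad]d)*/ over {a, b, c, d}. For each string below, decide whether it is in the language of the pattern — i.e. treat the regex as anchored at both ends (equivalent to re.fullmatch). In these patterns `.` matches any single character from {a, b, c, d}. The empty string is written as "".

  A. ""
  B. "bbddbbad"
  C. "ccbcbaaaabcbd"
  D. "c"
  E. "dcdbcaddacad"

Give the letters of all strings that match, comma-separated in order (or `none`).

A, B

A. "" → match
B. "bbddbbad" → match
C → no match
D. "c" → no match
E. "dcdbcaddacad" → no match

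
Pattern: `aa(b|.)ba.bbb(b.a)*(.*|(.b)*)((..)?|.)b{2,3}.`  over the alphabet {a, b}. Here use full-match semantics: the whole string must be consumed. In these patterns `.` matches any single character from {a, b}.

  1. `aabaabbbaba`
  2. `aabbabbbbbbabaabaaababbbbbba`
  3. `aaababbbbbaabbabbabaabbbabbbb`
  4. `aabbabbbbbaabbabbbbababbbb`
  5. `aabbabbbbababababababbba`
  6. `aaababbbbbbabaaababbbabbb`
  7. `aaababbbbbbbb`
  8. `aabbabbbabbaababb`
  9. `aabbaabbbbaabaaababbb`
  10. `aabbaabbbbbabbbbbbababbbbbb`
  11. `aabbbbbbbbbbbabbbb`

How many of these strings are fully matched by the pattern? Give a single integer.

8

1 → no match
2 → match
3 → match
4 → match
5 → match
6 → match
7 → match
8 → no match
9 → match
10 → match
11 → no match
Total matched: 8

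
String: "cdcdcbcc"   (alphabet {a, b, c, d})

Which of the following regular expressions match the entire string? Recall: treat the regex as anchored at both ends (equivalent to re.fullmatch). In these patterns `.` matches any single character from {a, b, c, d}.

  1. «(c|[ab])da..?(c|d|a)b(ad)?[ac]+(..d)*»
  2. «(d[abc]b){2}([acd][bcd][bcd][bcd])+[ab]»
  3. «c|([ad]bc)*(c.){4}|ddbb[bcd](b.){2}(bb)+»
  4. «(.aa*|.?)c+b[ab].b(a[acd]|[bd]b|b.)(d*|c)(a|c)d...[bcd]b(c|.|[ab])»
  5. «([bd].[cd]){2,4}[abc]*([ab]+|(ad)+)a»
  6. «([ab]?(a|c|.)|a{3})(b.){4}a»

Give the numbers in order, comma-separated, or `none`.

3

1 → no match
2 → no match — must start with "d"
3 → match
4 → no match
5 → no match — must end with "a"
6 → no match — must end with "a"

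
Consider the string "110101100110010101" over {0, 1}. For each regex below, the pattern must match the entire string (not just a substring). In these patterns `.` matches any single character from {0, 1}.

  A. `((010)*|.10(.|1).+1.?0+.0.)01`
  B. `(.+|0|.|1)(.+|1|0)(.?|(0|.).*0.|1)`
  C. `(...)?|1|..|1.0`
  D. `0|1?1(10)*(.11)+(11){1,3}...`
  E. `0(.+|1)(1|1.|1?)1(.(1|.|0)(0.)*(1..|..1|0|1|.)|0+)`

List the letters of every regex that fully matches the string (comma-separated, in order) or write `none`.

A → match
B → match
C → no match
D → no match
E → no match — must start with "0"

A, B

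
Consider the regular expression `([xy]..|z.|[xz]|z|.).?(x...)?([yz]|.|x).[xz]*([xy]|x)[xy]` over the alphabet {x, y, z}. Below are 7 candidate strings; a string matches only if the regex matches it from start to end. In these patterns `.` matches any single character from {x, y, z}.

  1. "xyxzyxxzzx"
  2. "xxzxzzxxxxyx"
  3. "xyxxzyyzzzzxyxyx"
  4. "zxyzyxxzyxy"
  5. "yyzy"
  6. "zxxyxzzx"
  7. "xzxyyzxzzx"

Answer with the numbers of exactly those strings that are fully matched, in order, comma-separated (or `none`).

2

1. "xyxzyxxzzx" → no match
2. "xxzxzzxxxxyx" → match
3 → no match
4. "zxyzyxxzyxy" → no match
5. "yyzy" → no match
6. "zxxyxzzx" → no match
7. "xzxyyzxzzx" → no match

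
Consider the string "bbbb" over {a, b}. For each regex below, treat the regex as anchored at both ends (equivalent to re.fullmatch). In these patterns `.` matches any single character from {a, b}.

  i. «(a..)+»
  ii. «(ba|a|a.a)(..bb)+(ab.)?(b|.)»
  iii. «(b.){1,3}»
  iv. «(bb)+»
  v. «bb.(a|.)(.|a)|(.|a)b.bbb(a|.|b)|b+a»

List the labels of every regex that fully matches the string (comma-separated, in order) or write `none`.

iii, iv

i → no match — must start with "a"
ii → no match
iii → match
iv → match
v → no match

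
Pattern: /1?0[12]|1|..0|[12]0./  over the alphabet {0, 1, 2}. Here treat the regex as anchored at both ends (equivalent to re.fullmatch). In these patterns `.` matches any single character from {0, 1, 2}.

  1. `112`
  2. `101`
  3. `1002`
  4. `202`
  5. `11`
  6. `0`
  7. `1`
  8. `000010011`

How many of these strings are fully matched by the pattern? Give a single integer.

1. `112` → no match
2. `101` → match
3. `1002` → no match
4. `202` → match
5. `11` → no match
6. `0` → no match
7. `1` → match
8. `000010011` → no match
Total matched: 3

3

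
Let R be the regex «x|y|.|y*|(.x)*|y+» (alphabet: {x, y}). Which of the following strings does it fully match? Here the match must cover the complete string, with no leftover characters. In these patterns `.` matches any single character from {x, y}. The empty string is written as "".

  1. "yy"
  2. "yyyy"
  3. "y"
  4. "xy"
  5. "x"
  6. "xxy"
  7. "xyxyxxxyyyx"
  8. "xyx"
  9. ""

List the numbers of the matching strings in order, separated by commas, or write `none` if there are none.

1, 2, 3, 5, 9

1 → match
2 → match
3 → match
4 → no match
5 → match
6 → no match
7 → no match
8 → no match
9 → match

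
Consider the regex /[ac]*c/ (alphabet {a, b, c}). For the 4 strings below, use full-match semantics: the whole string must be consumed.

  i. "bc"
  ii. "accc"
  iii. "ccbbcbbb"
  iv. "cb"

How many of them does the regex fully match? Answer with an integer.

i → no match
ii → match
iii → no match — must end with "c"
iv → no match — must end with "c"
Total matched: 1

1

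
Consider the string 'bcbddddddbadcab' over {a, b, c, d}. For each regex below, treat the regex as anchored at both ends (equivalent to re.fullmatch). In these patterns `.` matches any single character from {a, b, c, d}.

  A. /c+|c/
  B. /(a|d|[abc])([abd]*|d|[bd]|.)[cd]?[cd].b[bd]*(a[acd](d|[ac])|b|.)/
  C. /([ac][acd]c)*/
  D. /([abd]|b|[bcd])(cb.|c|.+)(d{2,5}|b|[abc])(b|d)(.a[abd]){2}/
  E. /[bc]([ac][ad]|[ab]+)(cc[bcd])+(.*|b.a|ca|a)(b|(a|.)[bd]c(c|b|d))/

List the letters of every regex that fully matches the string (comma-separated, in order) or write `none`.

D

A → no match — must start with 'c'
B → no match
C → no match
D → match
E → no match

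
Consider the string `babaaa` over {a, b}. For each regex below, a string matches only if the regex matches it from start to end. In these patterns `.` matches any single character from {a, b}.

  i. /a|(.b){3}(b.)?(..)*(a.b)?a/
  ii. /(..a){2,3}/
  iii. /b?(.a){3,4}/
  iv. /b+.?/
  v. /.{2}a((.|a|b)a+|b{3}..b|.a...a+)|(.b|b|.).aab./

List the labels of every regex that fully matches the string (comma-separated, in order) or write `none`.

i → no match
ii → no match
iii → match
iv → no match
v → no match

iii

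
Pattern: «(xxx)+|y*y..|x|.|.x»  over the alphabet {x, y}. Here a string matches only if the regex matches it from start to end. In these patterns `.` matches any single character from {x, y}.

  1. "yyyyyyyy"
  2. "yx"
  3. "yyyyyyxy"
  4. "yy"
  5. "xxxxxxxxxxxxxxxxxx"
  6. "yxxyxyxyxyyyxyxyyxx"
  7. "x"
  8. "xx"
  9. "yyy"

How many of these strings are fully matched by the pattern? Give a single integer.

7

1 → match
2 → match
3 → match
4 → no match
5 → match
6 → no match
7 → match
8 → match
9 → match
Total matched: 7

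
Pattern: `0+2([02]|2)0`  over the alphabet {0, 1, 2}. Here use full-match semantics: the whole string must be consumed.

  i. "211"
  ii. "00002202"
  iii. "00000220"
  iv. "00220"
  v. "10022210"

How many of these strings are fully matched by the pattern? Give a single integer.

2

i → no match — must start with "0"
ii → no match — must end with "0"
iii → match
iv → match
v → no match — must start with "0"
Total matched: 2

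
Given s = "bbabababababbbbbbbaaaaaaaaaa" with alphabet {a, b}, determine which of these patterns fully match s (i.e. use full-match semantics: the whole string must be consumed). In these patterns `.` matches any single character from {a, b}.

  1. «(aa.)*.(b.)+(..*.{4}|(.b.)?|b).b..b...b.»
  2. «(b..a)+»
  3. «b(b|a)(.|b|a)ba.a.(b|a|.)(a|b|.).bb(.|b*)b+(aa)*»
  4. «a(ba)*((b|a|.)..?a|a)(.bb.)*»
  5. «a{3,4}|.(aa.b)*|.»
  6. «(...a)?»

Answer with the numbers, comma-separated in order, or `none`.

3

1 → no match
2 → no match
3 → match
4 → no match — must start with "a"
5 → no match
6 → no match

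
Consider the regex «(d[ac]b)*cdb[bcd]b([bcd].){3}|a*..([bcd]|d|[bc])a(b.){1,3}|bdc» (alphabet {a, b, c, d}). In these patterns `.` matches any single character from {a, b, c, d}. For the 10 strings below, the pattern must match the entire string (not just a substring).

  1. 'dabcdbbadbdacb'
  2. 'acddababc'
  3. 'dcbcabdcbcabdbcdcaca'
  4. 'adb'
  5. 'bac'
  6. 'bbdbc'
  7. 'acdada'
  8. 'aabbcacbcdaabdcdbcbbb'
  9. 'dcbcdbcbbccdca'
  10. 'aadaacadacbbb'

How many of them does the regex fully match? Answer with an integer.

2

1 → no match
2 → match
3 → no match
4 → no match
5 → no match
6 → no match
7 → no match
8 → no match
9 → match
10 → no match
Total matched: 2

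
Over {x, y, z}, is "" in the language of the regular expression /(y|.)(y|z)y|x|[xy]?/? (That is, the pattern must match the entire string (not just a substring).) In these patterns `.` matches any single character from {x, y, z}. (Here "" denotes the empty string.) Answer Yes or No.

Yes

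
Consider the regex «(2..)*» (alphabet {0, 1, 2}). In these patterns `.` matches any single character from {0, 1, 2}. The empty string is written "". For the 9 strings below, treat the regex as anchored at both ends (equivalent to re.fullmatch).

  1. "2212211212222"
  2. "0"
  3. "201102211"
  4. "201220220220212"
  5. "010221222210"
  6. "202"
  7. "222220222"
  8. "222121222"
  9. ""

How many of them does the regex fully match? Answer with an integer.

4

1 → no match
2 → no match
3 → no match
4 → match
5 → no match
6 → match
7 → match
8 → no match
9 → match
Total matched: 4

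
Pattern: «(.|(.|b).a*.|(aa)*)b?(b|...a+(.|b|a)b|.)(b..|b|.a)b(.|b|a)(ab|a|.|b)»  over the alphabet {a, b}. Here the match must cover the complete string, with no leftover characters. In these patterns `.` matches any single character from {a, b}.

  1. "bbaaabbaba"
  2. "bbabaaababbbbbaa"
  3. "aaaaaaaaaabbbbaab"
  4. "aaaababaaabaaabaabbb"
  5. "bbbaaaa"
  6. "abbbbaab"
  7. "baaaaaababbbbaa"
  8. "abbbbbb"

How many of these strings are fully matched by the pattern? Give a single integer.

1. "bbaaabbaba" → no match
2 → no match
3 → match
4 → no match
5. "bbbaaaa" → no match
6. "abbbbaab" → match
7 → match
8. "abbbbbb" → match
Total matched: 4

4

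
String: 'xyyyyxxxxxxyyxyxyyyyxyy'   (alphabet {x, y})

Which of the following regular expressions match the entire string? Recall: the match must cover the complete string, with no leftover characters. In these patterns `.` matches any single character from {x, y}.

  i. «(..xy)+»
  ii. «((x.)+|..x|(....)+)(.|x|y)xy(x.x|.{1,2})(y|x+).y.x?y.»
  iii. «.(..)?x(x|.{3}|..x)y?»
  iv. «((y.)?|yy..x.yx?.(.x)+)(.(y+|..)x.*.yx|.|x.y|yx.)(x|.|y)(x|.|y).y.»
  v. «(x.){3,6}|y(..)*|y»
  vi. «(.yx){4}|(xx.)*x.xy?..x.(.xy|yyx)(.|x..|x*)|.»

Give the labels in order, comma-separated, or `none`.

ii

i → no match — must end with 'xy'
ii → match
iii → no match
iv → no match
v → no match
vi → no match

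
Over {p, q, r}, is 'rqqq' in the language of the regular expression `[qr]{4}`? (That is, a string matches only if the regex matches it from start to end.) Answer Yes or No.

Yes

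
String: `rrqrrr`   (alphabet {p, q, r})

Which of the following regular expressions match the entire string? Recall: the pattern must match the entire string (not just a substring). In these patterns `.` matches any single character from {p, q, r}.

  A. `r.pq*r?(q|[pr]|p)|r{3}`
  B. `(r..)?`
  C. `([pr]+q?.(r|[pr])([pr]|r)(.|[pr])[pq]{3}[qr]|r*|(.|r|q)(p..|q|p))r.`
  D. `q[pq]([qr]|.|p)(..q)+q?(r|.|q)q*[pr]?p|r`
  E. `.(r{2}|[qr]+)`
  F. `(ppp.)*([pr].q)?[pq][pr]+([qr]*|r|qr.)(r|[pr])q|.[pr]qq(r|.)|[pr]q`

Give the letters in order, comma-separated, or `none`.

A → no match
B → no match
C → no match
D → no match
E → match
F → no match

E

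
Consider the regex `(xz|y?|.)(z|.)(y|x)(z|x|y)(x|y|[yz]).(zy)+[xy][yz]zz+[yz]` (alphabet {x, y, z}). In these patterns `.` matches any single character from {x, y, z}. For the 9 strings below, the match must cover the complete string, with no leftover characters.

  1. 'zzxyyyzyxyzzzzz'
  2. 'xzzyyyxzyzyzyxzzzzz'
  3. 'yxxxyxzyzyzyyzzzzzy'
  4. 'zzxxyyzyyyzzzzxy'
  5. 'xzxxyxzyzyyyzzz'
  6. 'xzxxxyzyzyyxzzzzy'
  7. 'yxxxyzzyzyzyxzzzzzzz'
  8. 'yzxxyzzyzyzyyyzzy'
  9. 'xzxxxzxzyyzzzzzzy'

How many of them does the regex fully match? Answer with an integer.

7

1 → match
2 → match
3 → match
4 → no match
5 → match
6 → no match
7 → match
8 → match
9 → match
Total matched: 7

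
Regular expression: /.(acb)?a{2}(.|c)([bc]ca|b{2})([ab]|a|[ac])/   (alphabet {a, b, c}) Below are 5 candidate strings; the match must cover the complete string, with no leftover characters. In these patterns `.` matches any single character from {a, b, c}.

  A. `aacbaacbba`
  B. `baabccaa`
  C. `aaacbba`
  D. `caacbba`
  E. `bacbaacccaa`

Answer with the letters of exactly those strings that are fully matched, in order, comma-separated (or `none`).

A → match
B → match
C → match
D → match
E → match

A, B, C, D, E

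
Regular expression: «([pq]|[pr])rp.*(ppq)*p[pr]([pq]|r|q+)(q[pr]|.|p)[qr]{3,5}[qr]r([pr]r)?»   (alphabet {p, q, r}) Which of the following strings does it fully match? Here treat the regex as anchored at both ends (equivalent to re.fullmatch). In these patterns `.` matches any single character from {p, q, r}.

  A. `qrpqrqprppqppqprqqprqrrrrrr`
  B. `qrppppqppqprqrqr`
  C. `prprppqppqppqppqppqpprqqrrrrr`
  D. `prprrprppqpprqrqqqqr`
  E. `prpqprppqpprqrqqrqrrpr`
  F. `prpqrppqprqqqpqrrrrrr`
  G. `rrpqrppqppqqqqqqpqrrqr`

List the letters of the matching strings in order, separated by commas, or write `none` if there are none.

A, B, C, D, E, F, G

A → match
B → match
C → match
D → match
E → match
F → match
G → match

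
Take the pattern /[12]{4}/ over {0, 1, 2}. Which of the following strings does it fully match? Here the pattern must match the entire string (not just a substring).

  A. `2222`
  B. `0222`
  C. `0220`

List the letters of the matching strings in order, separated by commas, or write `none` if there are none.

A → match
B → no match
C → no match

A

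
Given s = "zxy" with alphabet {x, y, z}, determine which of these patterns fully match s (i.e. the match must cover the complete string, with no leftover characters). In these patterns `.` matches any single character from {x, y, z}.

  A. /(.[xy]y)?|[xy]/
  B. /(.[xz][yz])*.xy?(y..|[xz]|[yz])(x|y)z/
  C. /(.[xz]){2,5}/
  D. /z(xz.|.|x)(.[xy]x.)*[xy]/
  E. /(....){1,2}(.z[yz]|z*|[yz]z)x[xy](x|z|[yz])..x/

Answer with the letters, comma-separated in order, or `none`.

A → match
B → no match — must end with "z"
C → no match
D → match
E → no match — must end with "x"

A, D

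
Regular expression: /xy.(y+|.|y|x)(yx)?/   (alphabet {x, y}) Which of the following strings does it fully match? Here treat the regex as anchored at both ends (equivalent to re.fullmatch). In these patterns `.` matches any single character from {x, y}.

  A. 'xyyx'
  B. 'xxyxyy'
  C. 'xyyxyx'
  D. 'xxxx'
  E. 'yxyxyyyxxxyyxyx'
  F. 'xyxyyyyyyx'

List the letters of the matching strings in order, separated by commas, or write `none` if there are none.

A, C, F

A → match
B → no match — must start with 'xy'
C → match
D → no match — must start with 'xy'
E → no match — must start with 'xy'
F → match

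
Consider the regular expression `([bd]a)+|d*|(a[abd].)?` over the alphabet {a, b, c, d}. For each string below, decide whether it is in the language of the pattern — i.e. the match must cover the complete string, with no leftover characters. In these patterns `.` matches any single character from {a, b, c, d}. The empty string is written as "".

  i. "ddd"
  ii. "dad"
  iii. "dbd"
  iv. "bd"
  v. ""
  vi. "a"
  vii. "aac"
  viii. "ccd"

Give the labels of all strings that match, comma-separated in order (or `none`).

i, v, vii

i. "ddd" → match
ii. "dad" → no match
iii. "dbd" → no match
iv. "bd" → no match
v. "" → match
vi. "a" → no match
vii. "aac" → match
viii. "ccd" → no match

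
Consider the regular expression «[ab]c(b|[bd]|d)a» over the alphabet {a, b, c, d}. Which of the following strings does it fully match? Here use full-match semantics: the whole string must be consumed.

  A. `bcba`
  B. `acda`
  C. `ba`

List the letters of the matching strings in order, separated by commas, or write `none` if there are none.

A, B

A → match
B → match
C → no match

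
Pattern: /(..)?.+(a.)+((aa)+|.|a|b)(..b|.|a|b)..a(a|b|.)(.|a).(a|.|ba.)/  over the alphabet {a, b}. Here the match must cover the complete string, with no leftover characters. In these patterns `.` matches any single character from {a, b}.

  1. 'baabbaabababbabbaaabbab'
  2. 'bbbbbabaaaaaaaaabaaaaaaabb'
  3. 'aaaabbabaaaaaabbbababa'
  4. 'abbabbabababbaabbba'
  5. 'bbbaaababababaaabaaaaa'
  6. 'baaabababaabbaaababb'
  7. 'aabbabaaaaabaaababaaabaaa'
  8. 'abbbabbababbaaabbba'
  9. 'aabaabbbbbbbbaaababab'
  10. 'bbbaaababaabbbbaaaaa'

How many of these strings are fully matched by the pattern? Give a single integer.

8

1 → match
2 → match
3 → match
4 → match
5 → match
6 → match
7 → match
8 → no match
9 → no match
10 → match
Total matched: 8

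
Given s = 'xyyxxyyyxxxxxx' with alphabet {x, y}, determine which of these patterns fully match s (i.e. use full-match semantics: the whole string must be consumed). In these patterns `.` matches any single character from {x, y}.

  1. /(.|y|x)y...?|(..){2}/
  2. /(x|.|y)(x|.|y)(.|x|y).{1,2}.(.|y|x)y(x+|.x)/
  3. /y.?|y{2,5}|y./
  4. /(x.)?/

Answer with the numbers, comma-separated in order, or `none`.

2

1 → no match
2 → match
3 → no match — must start with 'y'
4 → no match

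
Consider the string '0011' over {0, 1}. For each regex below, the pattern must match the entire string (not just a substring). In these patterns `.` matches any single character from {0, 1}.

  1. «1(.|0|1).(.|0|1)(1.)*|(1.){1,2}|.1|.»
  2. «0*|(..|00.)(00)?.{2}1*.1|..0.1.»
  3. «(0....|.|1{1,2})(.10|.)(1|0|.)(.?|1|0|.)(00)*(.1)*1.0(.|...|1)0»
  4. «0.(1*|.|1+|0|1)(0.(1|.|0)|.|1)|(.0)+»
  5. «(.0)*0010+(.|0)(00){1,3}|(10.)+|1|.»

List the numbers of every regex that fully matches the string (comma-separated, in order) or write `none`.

4

1 → no match
2 → no match
3 → no match — must end with '0'
4 → match
5 → no match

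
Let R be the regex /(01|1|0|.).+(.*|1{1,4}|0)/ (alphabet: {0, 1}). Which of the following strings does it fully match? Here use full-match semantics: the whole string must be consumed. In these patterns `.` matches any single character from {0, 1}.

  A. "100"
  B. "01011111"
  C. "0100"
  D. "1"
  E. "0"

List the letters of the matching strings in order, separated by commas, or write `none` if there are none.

A, B, C

A → match
B → match
C → match
D → no match
E → no match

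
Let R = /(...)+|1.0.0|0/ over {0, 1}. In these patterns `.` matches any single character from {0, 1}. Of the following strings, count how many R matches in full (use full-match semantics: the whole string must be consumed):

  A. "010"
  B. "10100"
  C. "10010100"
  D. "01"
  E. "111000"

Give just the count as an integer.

2

A → match
B → no match
C → no match
D → no match
E → match
Total matched: 2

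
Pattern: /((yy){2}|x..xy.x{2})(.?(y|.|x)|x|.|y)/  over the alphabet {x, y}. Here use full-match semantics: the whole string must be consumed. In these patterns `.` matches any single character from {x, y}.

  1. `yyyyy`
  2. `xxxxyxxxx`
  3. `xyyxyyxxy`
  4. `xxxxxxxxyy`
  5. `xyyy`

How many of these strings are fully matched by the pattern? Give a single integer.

3

1 → match
2 → match
3 → match
4 → no match
5 → no match
Total matched: 3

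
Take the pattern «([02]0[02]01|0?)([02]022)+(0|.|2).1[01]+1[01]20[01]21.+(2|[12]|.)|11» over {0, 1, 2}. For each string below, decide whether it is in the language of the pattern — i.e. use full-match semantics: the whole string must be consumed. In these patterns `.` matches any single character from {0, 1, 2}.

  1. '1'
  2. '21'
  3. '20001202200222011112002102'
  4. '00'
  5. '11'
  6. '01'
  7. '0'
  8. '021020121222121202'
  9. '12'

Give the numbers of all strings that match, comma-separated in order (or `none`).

3, 5

1 → no match
2 → no match
3 → match
4 → no match
5 → match
6 → no match
7 → no match
8 → no match
9 → no match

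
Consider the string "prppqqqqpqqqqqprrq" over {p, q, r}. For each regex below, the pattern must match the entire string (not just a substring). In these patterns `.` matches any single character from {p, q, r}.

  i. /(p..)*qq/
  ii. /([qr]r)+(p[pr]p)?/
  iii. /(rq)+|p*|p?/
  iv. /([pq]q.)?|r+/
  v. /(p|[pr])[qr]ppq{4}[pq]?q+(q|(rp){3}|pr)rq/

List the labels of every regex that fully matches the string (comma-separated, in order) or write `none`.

i → no match — must end with "qq"
ii → no match
iii → no match
iv → no match
v → match

v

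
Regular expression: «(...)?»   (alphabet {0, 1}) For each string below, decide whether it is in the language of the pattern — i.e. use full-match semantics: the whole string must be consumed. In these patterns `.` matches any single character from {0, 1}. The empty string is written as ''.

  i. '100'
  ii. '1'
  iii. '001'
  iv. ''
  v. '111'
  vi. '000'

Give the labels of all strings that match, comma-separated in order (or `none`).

i → match
ii → no match
iii → match
iv → match
v → match
vi → match

i, iii, iv, v, vi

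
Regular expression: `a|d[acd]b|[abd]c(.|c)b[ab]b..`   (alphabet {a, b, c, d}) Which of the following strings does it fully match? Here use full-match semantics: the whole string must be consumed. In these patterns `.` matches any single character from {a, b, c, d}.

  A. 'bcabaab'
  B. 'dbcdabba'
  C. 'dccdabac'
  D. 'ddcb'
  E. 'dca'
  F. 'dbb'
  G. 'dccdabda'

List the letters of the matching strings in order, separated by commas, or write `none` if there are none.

A → no match
B → no match
C → no match
D → no match
E → no match
F → no match
G → no match

none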